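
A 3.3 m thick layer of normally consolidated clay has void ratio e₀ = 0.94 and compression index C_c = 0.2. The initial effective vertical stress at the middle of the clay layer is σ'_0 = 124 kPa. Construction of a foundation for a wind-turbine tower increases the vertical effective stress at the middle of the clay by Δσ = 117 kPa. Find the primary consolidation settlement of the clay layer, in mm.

S_c ≈ 98.2 mm

Final effective stress: σ'_f = σ'_0 + Δσ = 124 + 117 = 241 kPa.
Normally consolidated clay, so the full stress increment lies on the virgin compression line:
S_c = C_c·H/(1+e₀)·log₁₀(σ'_f/σ'_0) = 0.2×3.3/(1+0.94)×log₁₀(241/124)
    = 0.34021 × 0.2886 = 0.09818 m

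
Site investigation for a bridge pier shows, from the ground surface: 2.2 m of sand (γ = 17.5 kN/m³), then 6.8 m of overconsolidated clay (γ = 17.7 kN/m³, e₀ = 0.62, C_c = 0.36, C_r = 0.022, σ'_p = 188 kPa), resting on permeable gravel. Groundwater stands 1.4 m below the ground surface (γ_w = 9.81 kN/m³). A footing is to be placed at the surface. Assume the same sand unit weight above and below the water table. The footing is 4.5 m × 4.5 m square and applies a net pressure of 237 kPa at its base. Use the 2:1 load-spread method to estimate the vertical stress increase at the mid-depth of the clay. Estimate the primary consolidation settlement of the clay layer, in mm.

S_c ≈ 24 mm

Mid-depth of clay below the ground surface: z = 2.2 + 6.8/2 = 5.6 m.
Total vertical stress at mid-clay: σ_v = 17.5×2.2 + 17.7×3.4 = 98.68 kPa.
Pore pressure: u = 9.81×(5.6 − 1.4) = 41.202 kPa.
Initial effective stress: σ'_0 = σ_v − u = 98.68 − 41.202 = 57.478 kPa.
Stress increase at mid-clay by the 2:1 spreading method:
Δσ = qBL/((B+z)(L+z)) = 237×4.5×4.5/((4.5+5.6)(4.5+5.6)) = 47.047 kPa
Final effective stress: σ'_f = 57.478 + 47.047 = 104.53 kPa.
σ'_f = 104.53 ≤ σ'_p = 188 kPa, so the clay remains overconsolidated and only the recompression index applies:
S_c = C_r·H/(1+e₀)·log₁₀(σ'_f/σ'_0) = 0.022×6.8/1.62×log₁₀(104.53/57.478)
    = 0.092345 × 0.25974 = 0.02399 m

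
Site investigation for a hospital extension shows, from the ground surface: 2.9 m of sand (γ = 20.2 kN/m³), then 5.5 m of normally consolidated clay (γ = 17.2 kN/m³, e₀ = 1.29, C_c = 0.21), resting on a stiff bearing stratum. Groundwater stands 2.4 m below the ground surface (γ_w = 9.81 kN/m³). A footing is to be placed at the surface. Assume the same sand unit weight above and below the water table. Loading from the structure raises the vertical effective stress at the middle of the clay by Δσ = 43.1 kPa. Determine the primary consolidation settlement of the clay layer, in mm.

S_c ≈ 101 mm

Mid-depth of clay below the ground surface: z = 2.9 + 5.5/2 = 5.65 m.
Total vertical stress at mid-clay: σ_v = 20.2×2.9 + 17.2×2.75 = 105.88 kPa.
Pore pressure: u = 9.81×(5.65 − 2.4) = 31.883 kPa.
Initial effective stress: σ'_0 = σ_v − u = 105.88 − 31.883 = 73.997 kPa.
Final effective stress: σ'_f = σ'_0 + Δσ = 73.997 + 43.1 = 117.1 kPa.
Normally consolidated clay, so the full stress increment lies on the virgin compression line:
S_c = C_c·H/(1+e₀)·log₁₀(σ'_f/σ'_0) = 0.21×5.5/(1+1.29)×log₁₀(117.1/73.997)
    = 0.50437 × 0.19934 = 0.1005 m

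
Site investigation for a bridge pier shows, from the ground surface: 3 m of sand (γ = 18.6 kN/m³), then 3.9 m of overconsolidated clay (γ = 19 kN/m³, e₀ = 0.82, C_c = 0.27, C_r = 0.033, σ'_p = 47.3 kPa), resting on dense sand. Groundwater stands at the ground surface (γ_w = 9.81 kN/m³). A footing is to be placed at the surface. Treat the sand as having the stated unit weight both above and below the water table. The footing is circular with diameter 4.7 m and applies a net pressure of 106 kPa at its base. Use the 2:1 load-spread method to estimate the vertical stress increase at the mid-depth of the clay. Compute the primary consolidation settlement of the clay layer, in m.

Mid-depth of clay below the ground surface: z = 3 + 3.9/2 = 4.95 m.
Total vertical stress at mid-clay: σ_v = 18.6×3 + 19×1.95 = 92.85 kPa.
Pore pressure: u = 9.81×(4.95 − 0) = 48.56 kPa.
Initial effective stress: σ'_0 = σ_v − u = 92.85 − 48.56 = 44.29 kPa.
Stress increase at mid-clay by the 2:1 spreading method:
Δσ ≈ qD²/(D+z)² = 106×4.7²/(4.7+4.95)² = 25.145 kPa
Final effective stress: σ'_f = 44.29 + 25.145 = 69.435 kPa.
σ'_f = 69.435 > σ'_p = 47.3 kPa, so the stress path crosses the preconsolidation pressure — recompression up to σ'_p, then virgin compression beyond:
S_c = H/(1+e₀)·[C_r·log₁₀(σ'_p/σ'_0) + C_c·log₁₀(σ'_f/σ'_p)]
    = 3.9/1.82 × [0.033×log₁₀(47.3/44.29) + 0.27×log₁₀(69.435/47.3)]
    = 2.1429 × [0.00094233 + 0.045014] = 0.09848 m

S_c ≈ 0.0985 m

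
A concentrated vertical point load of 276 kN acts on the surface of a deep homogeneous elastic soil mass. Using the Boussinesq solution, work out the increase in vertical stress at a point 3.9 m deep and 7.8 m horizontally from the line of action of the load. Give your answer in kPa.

Δσ_z ≈ 0.155 kPa

Boussinesq vertical stress below a point load on an elastic half-space:
Δσ_z = 3P/(2πz²) · [1 + (r/z)²]^(−5/2)
r/z = 7.8/3.9 = 2; [1+(r/z)²]^(−5/2) = 0.017889.
Δσ_z = 3×276/(2π×3.9²) × 0.017889 = 8.6641 × 0.017889 = 0.155 kPa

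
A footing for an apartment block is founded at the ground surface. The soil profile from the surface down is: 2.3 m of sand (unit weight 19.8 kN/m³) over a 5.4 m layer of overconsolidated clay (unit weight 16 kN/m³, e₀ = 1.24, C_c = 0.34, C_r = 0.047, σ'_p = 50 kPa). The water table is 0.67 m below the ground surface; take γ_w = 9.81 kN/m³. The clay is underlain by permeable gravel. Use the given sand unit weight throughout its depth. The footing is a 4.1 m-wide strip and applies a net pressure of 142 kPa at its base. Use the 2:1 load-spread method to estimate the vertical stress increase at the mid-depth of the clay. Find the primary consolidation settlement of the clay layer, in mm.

S_c ≈ 285 mm

Mid-depth of clay below the ground surface: z = 2.3 + 5.4/2 = 5 m.
Total vertical stress at mid-clay: σ_v = 19.8×2.3 + 16×2.7 = 88.74 kPa.
Pore pressure: u = 9.81×(5 − 0.67) = 42.477 kPa.
Initial effective stress: σ'_0 = σ_v − u = 88.74 − 42.477 = 46.263 kPa.
Stress increase at mid-clay by the 2:1 spreading method:
Δσ = qB/(B+z) = 142×4.1/(4.1+5) = 63.978 kPa
Final effective stress: σ'_f = 46.263 + 63.978 = 110.24 kPa.
σ'_f = 110.24 > σ'_p = 50 kPa, so the stress path crosses the preconsolidation pressure — recompression up to σ'_p, then virgin compression beyond:
S_c = H/(1+e₀)·[C_r·log₁₀(σ'_p/σ'_0) + C_c·log₁₀(σ'_f/σ'_p)]
    = 5.4/2.24 × [0.047×log₁₀(50/46.263) + 0.34×log₁₀(110.24/50)]
    = 2.4107 × [0.0015856 + 0.11675] = 0.2853 m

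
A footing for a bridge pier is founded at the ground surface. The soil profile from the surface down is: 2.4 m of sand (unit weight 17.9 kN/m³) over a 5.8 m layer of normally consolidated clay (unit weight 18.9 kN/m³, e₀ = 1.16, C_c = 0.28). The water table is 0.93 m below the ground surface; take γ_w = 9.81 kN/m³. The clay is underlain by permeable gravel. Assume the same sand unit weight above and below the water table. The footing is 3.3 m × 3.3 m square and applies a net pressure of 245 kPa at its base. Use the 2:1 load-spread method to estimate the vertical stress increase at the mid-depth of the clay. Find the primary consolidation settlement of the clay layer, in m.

Mid-depth of clay below the ground surface: z = 2.4 + 5.8/2 = 5.3 m.
Total vertical stress at mid-clay: σ_v = 17.9×2.4 + 18.9×2.9 = 97.77 kPa.
Pore pressure: u = 9.81×(5.3 − 0.93) = 42.87 kPa.
Initial effective stress: σ'_0 = σ_v − u = 97.77 − 42.87 = 54.9 kPa.
Stress increase at mid-clay by the 2:1 spreading method:
Δσ = qBL/((B+z)(L+z)) = 245×3.3×3.3/((3.3+5.3)(3.3+5.3)) = 36.074 kPa
Final effective stress: σ'_f = σ'_0 + Δσ = 54.9 + 36.074 = 90.974 kPa.
Normally consolidated clay, so the full stress increment lies on the virgin compression line:
S_c = C_c·H/(1+e₀)·log₁₀(σ'_f/σ'_0) = 0.28×5.8/(1+1.16)×log₁₀(90.974/54.9)
    = 0.75185 × 0.21934 = 0.1649 m

S_c ≈ 0.165 m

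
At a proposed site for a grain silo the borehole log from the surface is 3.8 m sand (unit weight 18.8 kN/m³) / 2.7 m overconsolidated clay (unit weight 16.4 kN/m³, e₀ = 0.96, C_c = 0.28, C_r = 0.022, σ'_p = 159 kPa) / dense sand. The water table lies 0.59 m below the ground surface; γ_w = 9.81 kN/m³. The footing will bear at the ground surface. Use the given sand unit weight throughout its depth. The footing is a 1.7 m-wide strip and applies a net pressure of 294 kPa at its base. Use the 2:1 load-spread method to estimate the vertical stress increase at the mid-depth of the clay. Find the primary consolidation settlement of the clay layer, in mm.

S_c ≈ 12 mm

Mid-depth of clay below the ground surface: z = 3.8 + 2.7/2 = 5.15 m.
Total vertical stress at mid-clay: σ_v = 18.8×3.8 + 16.4×1.35 = 93.58 kPa.
Pore pressure: u = 9.81×(5.15 − 0.59) = 44.734 kPa.
Initial effective stress: σ'_0 = σ_v − u = 93.58 − 44.734 = 48.846 kPa.
Stress increase at mid-clay by the 2:1 spreading method:
Δσ = qB/(B+z) = 294×1.7/(1.7+5.15) = 72.964 kPa
Final effective stress: σ'_f = 48.846 + 72.964 = 121.81 kPa.
σ'_f = 121.81 ≤ σ'_p = 159 kPa, so the clay remains overconsolidated and only the recompression index applies:
S_c = C_r·H/(1+e₀)·log₁₀(σ'_f/σ'_0) = 0.022×2.7/1.96×log₁₀(121.81/48.846)
    = 0.030307 × 0.39685 = 0.01203 m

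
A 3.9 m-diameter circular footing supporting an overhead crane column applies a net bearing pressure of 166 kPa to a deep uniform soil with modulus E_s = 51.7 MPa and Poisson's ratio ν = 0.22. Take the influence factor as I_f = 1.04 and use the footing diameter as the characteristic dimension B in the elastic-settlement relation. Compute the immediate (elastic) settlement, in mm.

Immediate (elastic) settlement: S_e = q·B·(1−ν²)/E_s · I_f.
E_s = 51.7 MPa = 51700 kPa.
S_e = 166 × 3.9 × (1 − 0.22²) / 51700 × 1.04
    = 166 × 3.9 × 0.9516 / 51700 × 1.04
    = 0.01239 m = 12.39 mm

S_e ≈ 12.4 mm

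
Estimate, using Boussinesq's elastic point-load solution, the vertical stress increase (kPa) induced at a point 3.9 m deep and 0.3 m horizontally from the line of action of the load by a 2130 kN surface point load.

Boussinesq vertical stress below a point load on an elastic half-space:
Δσ_z = 3P/(2πz²) · [1 + (r/z)²]^(−5/2)
r/z = 0.3/3.9 = 0.076923; [1+(r/z)²]^(−5/2) = 0.98536.
Δσ_z = 3×2130/(2π×3.9²) × 0.98536 = 66.864 × 0.98536 = 65.89 kPa

Δσ_z ≈ 65.9 kPa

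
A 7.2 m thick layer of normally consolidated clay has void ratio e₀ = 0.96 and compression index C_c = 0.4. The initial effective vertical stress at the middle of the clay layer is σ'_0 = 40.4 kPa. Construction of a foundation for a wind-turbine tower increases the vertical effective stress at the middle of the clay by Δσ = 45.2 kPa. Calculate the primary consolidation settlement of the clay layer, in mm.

Final effective stress: σ'_f = σ'_0 + Δσ = 40.4 + 45.2 = 85.6 kPa.
Normally consolidated clay, so the full stress increment lies on the virgin compression line:
S_c = C_c·H/(1+e₀)·log₁₀(σ'_f/σ'_0) = 0.4×7.2/(1+0.96)×log₁₀(85.6/40.4)
    = 1.4694 × 0.32609 = 0.4792 m

S_c ≈ 479 mm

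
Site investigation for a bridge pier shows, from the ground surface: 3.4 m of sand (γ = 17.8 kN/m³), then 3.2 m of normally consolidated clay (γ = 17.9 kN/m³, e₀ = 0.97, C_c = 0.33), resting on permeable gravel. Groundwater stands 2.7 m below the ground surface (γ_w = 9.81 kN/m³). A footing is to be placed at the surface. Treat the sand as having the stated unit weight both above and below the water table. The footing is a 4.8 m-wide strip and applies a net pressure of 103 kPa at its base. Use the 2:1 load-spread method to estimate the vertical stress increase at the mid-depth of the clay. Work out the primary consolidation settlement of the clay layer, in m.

Mid-depth of clay below the ground surface: z = 3.4 + 3.2/2 = 5 m.
Total vertical stress at mid-clay: σ_v = 17.8×3.4 + 17.9×1.6 = 89.16 kPa.
Pore pressure: u = 9.81×(5 − 2.7) = 22.563 kPa.
Initial effective stress: σ'_0 = σ_v − u = 89.16 − 22.563 = 66.597 kPa.
Stress increase at mid-clay by the 2:1 spreading method:
Δσ = qB/(B+z) = 103×4.8/(4.8+5) = 50.449 kPa
Final effective stress: σ'_f = σ'_0 + Δσ = 66.597 + 50.449 = 117.05 kPa.
Normally consolidated clay, so the full stress increment lies on the virgin compression line:
S_c = C_c·H/(1+e₀)·log₁₀(σ'_f/σ'_0) = 0.33×3.2/(1+0.97)×log₁₀(117.05/66.597)
    = 0.53604 × 0.24492 = 0.1313 m

S_c ≈ 0.131 m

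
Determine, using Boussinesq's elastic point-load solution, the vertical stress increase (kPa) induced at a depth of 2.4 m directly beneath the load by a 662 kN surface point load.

Δσ_z ≈ 54.9 kPa

Boussinesq vertical stress below a point load on an elastic half-space:
Δσ_z = 3P/(2πz²) · [1 + (r/z)²]^(−5/2)
r/z = 0/2.4 = 0; [1+(r/z)²]^(−5/2) = 1.
Δσ_z = 3×662/(2π×2.4²) × 1 = 54.875 × 1 = 54.88 kPa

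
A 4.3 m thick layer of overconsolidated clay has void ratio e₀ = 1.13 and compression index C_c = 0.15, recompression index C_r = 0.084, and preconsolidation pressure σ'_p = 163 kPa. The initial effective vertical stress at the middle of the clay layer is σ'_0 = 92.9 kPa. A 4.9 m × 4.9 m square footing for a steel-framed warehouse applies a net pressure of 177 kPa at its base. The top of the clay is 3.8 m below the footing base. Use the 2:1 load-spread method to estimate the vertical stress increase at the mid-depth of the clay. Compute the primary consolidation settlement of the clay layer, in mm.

S_c ≈ 24.2 mm

Mid-depth of clay below the footing base: z = 3.8 + 4.3/2 = 5.95 m.
Stress increase at mid-clay by the 2:1 spreading method:
Δσ = qBL/((B+z)(L+z)) = 177×4.9×4.9/((4.9+5.95)(4.9+5.95)) = 36.1 kPa
Final effective stress: σ'_f = 92.9 + 36.1 = 129 kPa.
σ'_f = 129 ≤ σ'_p = 163 kPa, so the clay remains overconsolidated and only the recompression index applies:
S_c = C_r·H/(1+e₀)·log₁₀(σ'_f/σ'_0) = 0.084×4.3/2.13×log₁₀(129/92.9)
    = 0.16958 × 0.14257 = 0.02418 m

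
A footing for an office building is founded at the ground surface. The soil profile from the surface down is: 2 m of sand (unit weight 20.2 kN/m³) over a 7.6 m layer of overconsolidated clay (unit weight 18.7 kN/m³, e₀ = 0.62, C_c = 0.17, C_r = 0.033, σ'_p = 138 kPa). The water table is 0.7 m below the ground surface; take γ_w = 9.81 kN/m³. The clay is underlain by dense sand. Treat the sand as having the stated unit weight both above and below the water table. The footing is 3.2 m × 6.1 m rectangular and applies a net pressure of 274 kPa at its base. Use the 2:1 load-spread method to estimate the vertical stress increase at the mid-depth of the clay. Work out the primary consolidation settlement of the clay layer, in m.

S_c ≈ 0.04 m

Mid-depth of clay below the ground surface: z = 2 + 7.6/2 = 5.8 m.
Total vertical stress at mid-clay: σ_v = 20.2×2 + 18.7×3.8 = 111.46 kPa.
Pore pressure: u = 9.81×(5.8 − 0.7) = 50.031 kPa.
Initial effective stress: σ'_0 = σ_v − u = 111.46 − 50.031 = 61.429 kPa.
Stress increase at mid-clay by the 2:1 spreading method:
Δσ = qBL/((B+z)(L+z)) = 274×3.2×6.1/((3.2+5.8)(6.1+5.8)) = 49.939 kPa
Final effective stress: σ'_f = 61.429 + 49.939 = 111.37 kPa.
σ'_f = 111.37 ≤ σ'_p = 138 kPa, so the clay remains overconsolidated and only the recompression index applies:
S_c = C_r·H/(1+e₀)·log₁₀(σ'_f/σ'_0) = 0.033×7.6/1.62×log₁₀(111.37/61.429)
    = 0.15482 × 0.25839 = 0.04 m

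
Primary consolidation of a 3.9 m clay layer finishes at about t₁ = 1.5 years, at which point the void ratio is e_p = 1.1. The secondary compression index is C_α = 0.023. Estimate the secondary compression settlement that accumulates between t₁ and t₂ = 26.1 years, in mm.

S_s ≈ 53 mm

Secondary compression: S_s = C_α·H/(1+e_p)·log₁₀(t₂/t₁)
S_s = 0.023×3.9/(1+1.1)×log₁₀(26.1/1.5)
    = 0.04271 × 1.241 = 0.05299 m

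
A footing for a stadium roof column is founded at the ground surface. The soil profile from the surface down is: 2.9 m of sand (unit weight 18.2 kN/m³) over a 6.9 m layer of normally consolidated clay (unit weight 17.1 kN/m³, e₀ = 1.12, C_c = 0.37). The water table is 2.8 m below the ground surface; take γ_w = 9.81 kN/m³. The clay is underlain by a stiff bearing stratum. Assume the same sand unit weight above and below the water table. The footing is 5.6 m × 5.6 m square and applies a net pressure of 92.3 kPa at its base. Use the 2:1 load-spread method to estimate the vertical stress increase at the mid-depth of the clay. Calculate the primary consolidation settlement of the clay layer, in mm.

S_c ≈ 122 mm

Mid-depth of clay below the ground surface: z = 2.9 + 6.9/2 = 6.35 m.
Total vertical stress at mid-clay: σ_v = 18.2×2.9 + 17.1×3.45 = 111.78 kPa.
Pore pressure: u = 9.81×(6.35 − 2.8) = 34.825 kPa.
Initial effective stress: σ'_0 = σ_v − u = 111.78 − 34.825 = 76.955 kPa.
Stress increase at mid-clay by the 2:1 spreading method:
Δσ = qBL/((B+z)(L+z)) = 92.3×5.6×5.6/((5.6+6.35)(5.6+6.35)) = 20.269 kPa
Final effective stress: σ'_f = σ'_0 + Δσ = 76.955 + 20.269 = 97.224 kPa.
Normally consolidated clay, so the full stress increment lies on the virgin compression line:
S_c = C_c·H/(1+e₀)·log₁₀(σ'_f/σ'_0) = 0.37×6.9/(1+1.12)×log₁₀(97.224/76.955)
    = 1.2042 × 0.10154 = 0.1223 m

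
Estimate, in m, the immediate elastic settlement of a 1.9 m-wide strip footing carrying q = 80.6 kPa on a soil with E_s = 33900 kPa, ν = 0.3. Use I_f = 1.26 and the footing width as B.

Immediate (elastic) settlement: S_e = q·B·(1−ν²)/E_s · I_f.
S_e = 80.6 × 1.9 × (1 − 0.3²) / 33900 × 1.26
    = 80.6 × 1.9 × 0.91 / 33900 × 1.26
    = 0.00518 m

S_e ≈ 0.00518 m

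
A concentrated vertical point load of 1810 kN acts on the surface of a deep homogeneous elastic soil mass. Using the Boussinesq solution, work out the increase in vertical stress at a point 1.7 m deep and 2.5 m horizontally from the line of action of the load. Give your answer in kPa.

Boussinesq vertical stress below a point load on an elastic half-space:
Δσ_z = 3P/(2πz²) · [1 + (r/z)²]^(−5/2)
r/z = 2.5/1.7 = 1.4706; [1+(r/z)²]^(−5/2) = 0.056218.
Δσ_z = 3×1810/(2π×1.7²) × 0.056218 = 299.04 × 0.056218 = 16.81 kPa

Δσ_z ≈ 16.8 kPa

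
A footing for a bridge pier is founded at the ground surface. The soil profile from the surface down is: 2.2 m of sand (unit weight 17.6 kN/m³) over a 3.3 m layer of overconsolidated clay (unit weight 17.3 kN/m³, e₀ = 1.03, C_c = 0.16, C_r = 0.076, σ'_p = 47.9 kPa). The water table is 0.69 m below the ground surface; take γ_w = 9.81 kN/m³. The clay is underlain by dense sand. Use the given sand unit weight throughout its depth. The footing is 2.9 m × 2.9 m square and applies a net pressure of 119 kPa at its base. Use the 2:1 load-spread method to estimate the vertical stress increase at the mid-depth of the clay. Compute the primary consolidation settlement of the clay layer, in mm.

Mid-depth of clay below the ground surface: z = 2.2 + 3.3/2 = 3.85 m.
Total vertical stress at mid-clay: σ_v = 17.6×2.2 + 17.3×1.65 = 67.265 kPa.
Pore pressure: u = 9.81×(3.85 − 0.69) = 31 kPa.
Initial effective stress: σ'_0 = σ_v − u = 67.265 − 31 = 36.265 kPa.
Stress increase at mid-clay by the 2:1 spreading method:
Δσ = qBL/((B+z)(L+z)) = 119×2.9×2.9/((2.9+3.85)(2.9+3.85)) = 21.965 kPa
Final effective stress: σ'_f = 36.265 + 21.965 = 58.23 kPa.
σ'_f = 58.23 > σ'_p = 47.9 kPa, so the stress path crosses the preconsolidation pressure — recompression up to σ'_p, then virgin compression beyond:
S_c = H/(1+e₀)·[C_r·log₁₀(σ'_p/σ'_0) + C_c·log₁₀(σ'_f/σ'_p)]
    = 3.3/2.03 × [0.076×log₁₀(47.9/36.265) + 0.16×log₁₀(58.23/47.9)]
    = 1.6256 × [0.0091844 + 0.01357] = 0.03699 m

S_c ≈ 37 mm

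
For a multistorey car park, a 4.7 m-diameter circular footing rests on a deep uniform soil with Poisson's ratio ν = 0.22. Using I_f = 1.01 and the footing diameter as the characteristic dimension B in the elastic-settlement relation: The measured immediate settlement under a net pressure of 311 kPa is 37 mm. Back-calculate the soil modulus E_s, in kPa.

E_s ≈ 38000 kPa

S_e = q·B·(1−ν²)/E_s · I_f  ⇒  E_s = q·B·(1−ν²)·I_f / S_e.
E_s = 311 × 4.7 × 0.9516 × 1.01 / 0.037 = 37970 kPa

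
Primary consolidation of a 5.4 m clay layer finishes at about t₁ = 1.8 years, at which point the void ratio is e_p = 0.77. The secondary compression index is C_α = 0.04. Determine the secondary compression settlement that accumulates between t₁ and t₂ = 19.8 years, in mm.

S_s ≈ 127 mm

Secondary compression: S_s = C_α·H/(1+e_p)·log₁₀(t₂/t₁)
S_s = 0.04×5.4/(1+0.77)×log₁₀(19.8/1.8)
    = 0.122 × 1.041 = 0.1271 m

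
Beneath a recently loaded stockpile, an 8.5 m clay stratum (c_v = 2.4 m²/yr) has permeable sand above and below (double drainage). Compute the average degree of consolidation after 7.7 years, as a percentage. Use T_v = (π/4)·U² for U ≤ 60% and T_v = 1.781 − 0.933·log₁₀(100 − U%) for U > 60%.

U ≈ 93.5 %

Drainage path length: H_d = H/2 = 4.25 m (double drainage).
T_v = c_v·t/H_d² = 2.4×7.7/4.25² = 1.0231.
T_v = 1.0231 corresponds to the U > 60% branch:
U = 1 − 10^((1.781 − T_v)/0.933)/100 = 0.9351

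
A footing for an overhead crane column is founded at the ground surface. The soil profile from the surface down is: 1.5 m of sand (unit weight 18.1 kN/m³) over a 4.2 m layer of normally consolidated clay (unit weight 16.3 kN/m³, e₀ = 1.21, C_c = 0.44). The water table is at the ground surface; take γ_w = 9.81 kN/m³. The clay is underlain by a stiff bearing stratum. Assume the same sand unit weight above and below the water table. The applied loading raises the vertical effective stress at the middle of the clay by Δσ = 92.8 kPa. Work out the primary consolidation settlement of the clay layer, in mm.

S_c ≈ 551 mm

Mid-depth of clay below the ground surface: z = 1.5 + 4.2/2 = 3.6 m.
Total vertical stress at mid-clay: σ_v = 18.1×1.5 + 16.3×2.1 = 61.38 kPa.
Pore pressure: u = 9.81×(3.6 − 0) = 35.316 kPa.
Initial effective stress: σ'_0 = σ_v − u = 61.38 − 35.316 = 26.064 kPa.
Final effective stress: σ'_f = σ'_0 + Δσ = 26.064 + 92.8 = 118.86 kPa.
Normally consolidated clay, so the full stress increment lies on the virgin compression line:
S_c = C_c·H/(1+e₀)·log₁₀(σ'_f/σ'_0) = 0.44×4.2/(1+1.21)×log₁₀(118.86/26.064)
    = 0.8362 × 0.65899 = 0.551 m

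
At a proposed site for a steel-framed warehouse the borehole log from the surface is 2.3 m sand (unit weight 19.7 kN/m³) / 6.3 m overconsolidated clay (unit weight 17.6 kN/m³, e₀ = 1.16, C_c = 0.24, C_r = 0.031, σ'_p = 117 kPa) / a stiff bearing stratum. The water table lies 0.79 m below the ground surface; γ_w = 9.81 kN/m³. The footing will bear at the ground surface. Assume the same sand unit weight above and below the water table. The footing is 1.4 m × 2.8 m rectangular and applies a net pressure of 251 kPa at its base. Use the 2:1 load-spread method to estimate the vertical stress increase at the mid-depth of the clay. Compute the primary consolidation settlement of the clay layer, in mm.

Mid-depth of clay below the ground surface: z = 2.3 + 6.3/2 = 5.45 m.
Total vertical stress at mid-clay: σ_v = 19.7×2.3 + 17.6×3.15 = 100.75 kPa.
Pore pressure: u = 9.81×(5.45 − 0.79) = 45.715 kPa.
Initial effective stress: σ'_0 = σ_v − u = 100.75 − 45.715 = 55.035 kPa.
Stress increase at mid-clay by the 2:1 spreading method:
Δσ = qBL/((B+z)(L+z)) = 251×1.4×2.8/((1.4+5.45)(2.8+5.45)) = 17.411 kPa
Final effective stress: σ'_f = 55.035 + 17.411 = 72.446 kPa.
σ'_f = 72.446 ≤ σ'_p = 117 kPa, so the clay remains overconsolidated and only the recompression index applies:
S_c = C_r·H/(1+e₀)·log₁₀(σ'_f/σ'_0) = 0.031×6.3/2.16×log₁₀(72.446/55.035)
    = 0.090418 × 0.11938 = 0.01079 m

S_c ≈ 10.8 mm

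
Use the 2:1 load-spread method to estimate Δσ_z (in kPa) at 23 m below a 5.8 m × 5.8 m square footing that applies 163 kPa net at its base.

By the 2:1 method the load spreads at 1 horizontal : 2 vertical, so at depth z the loaded area has grown by z in each plan dimension:
Δσ = qBL/((B+z)(L+z)) = 163×5.8×5.8/((5.8+23)(5.8+23)) = 6.6109 kPa

Δσ_z ≈ 6.61 kPa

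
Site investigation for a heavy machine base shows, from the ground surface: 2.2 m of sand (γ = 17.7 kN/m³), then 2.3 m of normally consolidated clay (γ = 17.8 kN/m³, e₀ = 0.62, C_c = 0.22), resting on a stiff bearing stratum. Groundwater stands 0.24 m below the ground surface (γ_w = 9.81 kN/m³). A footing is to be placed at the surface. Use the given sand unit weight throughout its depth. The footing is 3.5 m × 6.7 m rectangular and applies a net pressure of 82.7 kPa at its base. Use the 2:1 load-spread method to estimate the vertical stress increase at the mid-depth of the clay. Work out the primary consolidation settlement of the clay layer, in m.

S_c ≈ 0.0923 m

Mid-depth of clay below the ground surface: z = 2.2 + 2.3/2 = 3.35 m.
Total vertical stress at mid-clay: σ_v = 17.7×2.2 + 17.8×1.15 = 59.41 kPa.
Pore pressure: u = 9.81×(3.35 − 0.24) = 30.509 kPa.
Initial effective stress: σ'_0 = σ_v − u = 59.41 − 30.509 = 28.901 kPa.
Stress increase at mid-clay by the 2:1 spreading method:
Δσ = qBL/((B+z)(L+z)) = 82.7×3.5×6.7/((3.5+3.35)(6.7+3.35)) = 28.17 kPa
Final effective stress: σ'_f = σ'_0 + Δσ = 28.901 + 28.17 = 57.071 kPa.
Normally consolidated clay, so the full stress increment lies on the virgin compression line:
S_c = C_c·H/(1+e₀)·log₁₀(σ'_f/σ'_0) = 0.22×2.3/(1+0.62)×log₁₀(57.071/28.901)
    = 0.31235 × 0.2955 = 0.0923 m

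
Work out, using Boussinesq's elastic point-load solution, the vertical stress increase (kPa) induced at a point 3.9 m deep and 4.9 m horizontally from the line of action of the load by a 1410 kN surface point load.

Boussinesq vertical stress below a point load on an elastic half-space:
Δσ_z = 3P/(2πz²) · [1 + (r/z)²]^(−5/2)
r/z = 4.9/3.9 = 1.2564; [1+(r/z)²]^(−5/2) = 0.09366.
Δσ_z = 3×1410/(2π×3.9²) × 0.09366 = 44.262 × 0.09366 = 4.146 kPa

Δσ_z ≈ 4.15 kPa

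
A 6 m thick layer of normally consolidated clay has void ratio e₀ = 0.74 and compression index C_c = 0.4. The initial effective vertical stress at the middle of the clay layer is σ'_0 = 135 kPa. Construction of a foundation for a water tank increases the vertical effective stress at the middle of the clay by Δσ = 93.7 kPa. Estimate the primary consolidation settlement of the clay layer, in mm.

Final effective stress: σ'_f = σ'_0 + Δσ = 135 + 93.7 = 228.7 kPa.
Normally consolidated clay, so the full stress increment lies on the virgin compression line:
S_c = C_c·H/(1+e₀)·log₁₀(σ'_f/σ'_0) = 0.4×6/(1+0.74)×log₁₀(228.7/135)
    = 1.3793 × 0.22893 = 0.3158 m

S_c ≈ 316 mm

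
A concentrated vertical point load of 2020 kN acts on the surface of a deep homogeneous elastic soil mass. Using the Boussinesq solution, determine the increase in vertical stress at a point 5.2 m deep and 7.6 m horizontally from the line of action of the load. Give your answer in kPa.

Boussinesq vertical stress below a point load on an elastic half-space:
Δσ_z = 3P/(2πz²) · [1 + (r/z)²]^(−5/2)
r/z = 7.6/5.2 = 1.4615; [1+(r/z)²]^(−5/2) = 0.057415.
Δσ_z = 3×2020/(2π×5.2²) × 0.057415 = 35.669 × 0.057415 = 2.048 kPa

Δσ_z ≈ 2.05 kPa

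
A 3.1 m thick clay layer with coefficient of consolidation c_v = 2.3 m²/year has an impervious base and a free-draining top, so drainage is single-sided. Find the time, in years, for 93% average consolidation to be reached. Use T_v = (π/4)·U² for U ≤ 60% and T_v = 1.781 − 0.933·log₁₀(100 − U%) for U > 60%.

t ≈ 4.15 years

Drainage path length: H_d = H = 3.1 m (single drainage).
U > 60%: T_v = 1.781 − 0.933·log₁₀(100 − 93) = 0.99252.
t = T_v·H_d²/c_v = 0.99252×3.1²/2.3 = 4.147 years.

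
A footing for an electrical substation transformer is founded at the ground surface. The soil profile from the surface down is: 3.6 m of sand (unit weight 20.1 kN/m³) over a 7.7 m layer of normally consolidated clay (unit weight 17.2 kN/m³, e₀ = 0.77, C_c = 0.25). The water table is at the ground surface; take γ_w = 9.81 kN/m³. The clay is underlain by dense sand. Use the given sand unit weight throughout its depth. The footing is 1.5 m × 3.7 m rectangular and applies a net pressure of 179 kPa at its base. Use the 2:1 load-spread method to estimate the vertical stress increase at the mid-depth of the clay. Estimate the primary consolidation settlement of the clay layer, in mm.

S_c ≈ 66.8 mm

Mid-depth of clay below the ground surface: z = 3.6 + 7.7/2 = 7.45 m.
Total vertical stress at mid-clay: σ_v = 20.1×3.6 + 17.2×3.85 = 138.58 kPa.
Pore pressure: u = 9.81×(7.45 − 0) = 73.085 kPa.
Initial effective stress: σ'_0 = σ_v − u = 138.58 − 73.085 = 65.495 kPa.
Stress increase at mid-clay by the 2:1 spreading method:
Δσ = qBL/((B+z)(L+z)) = 179×1.5×3.7/((1.5+7.45)(3.7+7.45)) = 9.9552 kPa
Final effective stress: σ'_f = σ'_0 + Δσ = 65.495 + 9.9552 = 75.45 kPa.
Normally consolidated clay, so the full stress increment lies on the virgin compression line:
S_c = C_c·H/(1+e₀)·log₁₀(σ'_f/σ'_0) = 0.25×7.7/(1+0.77)×log₁₀(75.45/65.495)
    = 1.0876 × 0.061451 = 0.06683 m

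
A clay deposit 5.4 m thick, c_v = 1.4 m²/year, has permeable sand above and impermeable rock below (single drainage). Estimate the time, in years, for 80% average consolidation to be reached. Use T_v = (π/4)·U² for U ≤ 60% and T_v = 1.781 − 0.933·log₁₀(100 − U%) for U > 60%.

t ≈ 11.8 years

Drainage path length: H_d = H = 5.4 m (single drainage).
U > 60%: T_v = 1.781 − 0.933·log₁₀(100 − 80) = 0.56714.
t = T_v·H_d²/c_v = 0.56714×5.4²/1.4 = 11.81 years.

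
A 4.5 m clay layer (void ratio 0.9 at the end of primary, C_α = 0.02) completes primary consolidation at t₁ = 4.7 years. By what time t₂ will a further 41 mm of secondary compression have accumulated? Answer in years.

S_s = C_α·H/(1+e_p)·log₁₀(t₂/t₁) ⇒ log₁₀(t₂/t₁) = S_s·(1+e_p)/(C_α·H).
log₁₀(t₂/t₁) = 0.041 × (1+0.9) / (0.02×4.5) = 0.8656
t₂ = t₁ × 10^0.8656 = 4.7 × 7.338 = 34.49 years

t₂ ≈ 34.5 years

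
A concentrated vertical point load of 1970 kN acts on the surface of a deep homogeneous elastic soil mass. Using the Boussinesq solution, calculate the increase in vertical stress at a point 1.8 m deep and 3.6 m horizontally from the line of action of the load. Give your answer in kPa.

Δσ_z ≈ 5.19 kPa

Boussinesq vertical stress below a point load on an elastic half-space:
Δσ_z = 3P/(2πz²) · [1 + (r/z)²]^(−5/2)
r/z = 3.6/1.8 = 2; [1+(r/z)²]^(−5/2) = 0.017889.
Δσ_z = 3×1970/(2π×1.8²) × 0.017889 = 290.31 × 0.017889 = 5.193 kPa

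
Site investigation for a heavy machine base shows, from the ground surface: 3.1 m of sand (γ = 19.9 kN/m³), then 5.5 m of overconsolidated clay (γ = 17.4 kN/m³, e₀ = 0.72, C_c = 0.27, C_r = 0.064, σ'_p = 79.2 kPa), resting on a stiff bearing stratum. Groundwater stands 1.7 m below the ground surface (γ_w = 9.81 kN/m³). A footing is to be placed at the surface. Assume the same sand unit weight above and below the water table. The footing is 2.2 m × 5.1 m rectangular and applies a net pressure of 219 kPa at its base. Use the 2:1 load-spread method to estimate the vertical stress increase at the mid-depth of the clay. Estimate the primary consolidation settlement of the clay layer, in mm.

Mid-depth of clay below the ground surface: z = 3.1 + 5.5/2 = 5.85 m.
Total vertical stress at mid-clay: σ_v = 19.9×3.1 + 17.4×2.75 = 109.54 kPa.
Pore pressure: u = 9.81×(5.85 − 1.7) = 40.712 kPa.
Initial effective stress: σ'_0 = σ_v − u = 109.54 − 40.712 = 68.828 kPa.
Stress increase at mid-clay by the 2:1 spreading method:
Δσ = qBL/((B+z)(L+z)) = 219×2.2×5.1/((2.2+5.85)(5.1+5.85)) = 27.876 kPa
Final effective stress: σ'_f = 68.828 + 27.876 = 96.704 kPa.
σ'_f = 96.704 > σ'_p = 79.2 kPa, so the stress path crosses the preconsolidation pressure — recompression up to σ'_p, then virgin compression beyond:
S_c = H/(1+e₀)·[C_r·log₁₀(σ'_p/σ'_0) + C_c·log₁₀(σ'_f/σ'_p)]
    = 5.5/1.72 × [0.064×log₁₀(79.2/68.828) + 0.27×log₁₀(96.704/79.2)]
    = 3.1977 × [0.0039014 + 0.023414] = 0.08735 m

S_c ≈ 87.3 mm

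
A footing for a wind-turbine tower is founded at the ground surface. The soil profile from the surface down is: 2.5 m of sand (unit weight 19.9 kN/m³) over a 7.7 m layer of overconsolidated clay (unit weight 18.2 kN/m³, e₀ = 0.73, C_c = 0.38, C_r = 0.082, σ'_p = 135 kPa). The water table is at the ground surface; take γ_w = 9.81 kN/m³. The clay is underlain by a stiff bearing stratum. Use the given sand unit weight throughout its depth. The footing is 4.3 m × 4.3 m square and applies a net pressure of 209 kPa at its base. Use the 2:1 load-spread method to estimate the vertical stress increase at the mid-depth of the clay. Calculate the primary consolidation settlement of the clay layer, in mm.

Mid-depth of clay below the ground surface: z = 2.5 + 7.7/2 = 6.35 m.
Total vertical stress at mid-clay: σ_v = 19.9×2.5 + 18.2×3.85 = 119.82 kPa.
Pore pressure: u = 9.81×(6.35 − 0) = 62.294 kPa.
Initial effective stress: σ'_0 = σ_v − u = 119.82 − 62.294 = 57.526 kPa.
Stress increase at mid-clay by the 2:1 spreading method:
Δσ = qBL/((B+z)(L+z)) = 209×4.3×4.3/((4.3+6.35)(4.3+6.35)) = 34.071 kPa
Final effective stress: σ'_f = 57.526 + 34.071 = 91.597 kPa.
σ'_f = 91.597 ≤ σ'_p = 135 kPa, so the clay remains overconsolidated and only the recompression index applies:
S_c = C_r·H/(1+e₀)·log₁₀(σ'_f/σ'_0) = 0.082×7.7/1.73×log₁₀(91.597/57.526)
    = 0.36497 × 0.20202 = 0.07373 m

S_c ≈ 73.7 mm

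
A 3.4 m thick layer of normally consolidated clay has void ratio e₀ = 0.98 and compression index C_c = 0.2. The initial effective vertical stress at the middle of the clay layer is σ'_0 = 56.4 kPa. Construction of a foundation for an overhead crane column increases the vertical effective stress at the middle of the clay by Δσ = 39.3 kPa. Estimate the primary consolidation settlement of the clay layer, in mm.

Final effective stress: σ'_f = σ'_0 + Δσ = 56.4 + 39.3 = 95.7 kPa.
Normally consolidated clay, so the full stress increment lies on the virgin compression line:
S_c = C_c·H/(1+e₀)·log₁₀(σ'_f/σ'_0) = 0.2×3.4/(1+0.98)×log₁₀(95.7/56.4)
    = 0.34343 × 0.22963 = 0.07886 m

S_c ≈ 78.9 mm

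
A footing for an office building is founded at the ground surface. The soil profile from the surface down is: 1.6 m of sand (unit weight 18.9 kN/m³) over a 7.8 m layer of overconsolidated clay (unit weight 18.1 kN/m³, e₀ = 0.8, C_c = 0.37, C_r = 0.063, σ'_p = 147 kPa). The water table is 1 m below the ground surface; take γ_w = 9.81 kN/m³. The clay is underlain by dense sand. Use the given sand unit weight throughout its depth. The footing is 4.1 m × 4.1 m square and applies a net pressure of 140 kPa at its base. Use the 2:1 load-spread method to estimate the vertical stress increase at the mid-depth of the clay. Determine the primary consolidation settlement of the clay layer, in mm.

S_c ≈ 44.1 mm

Mid-depth of clay below the ground surface: z = 1.6 + 7.8/2 = 5.5 m.
Total vertical stress at mid-clay: σ_v = 18.9×1.6 + 18.1×3.9 = 100.83 kPa.
Pore pressure: u = 9.81×(5.5 − 1) = 44.145 kPa.
Initial effective stress: σ'_0 = σ_v − u = 100.83 − 44.145 = 56.685 kPa.
Stress increase at mid-clay by the 2:1 spreading method:
Δσ = qBL/((B+z)(L+z)) = 140×4.1×4.1/((4.1+5.5)(4.1+5.5)) = 25.536 kPa
Final effective stress: σ'_f = 56.685 + 25.536 = 82.221 kPa.
σ'_f = 82.221 ≤ σ'_p = 147 kPa, so the clay remains overconsolidated and only the recompression index applies:
S_c = C_r·H/(1+e₀)·log₁₀(σ'_f/σ'_0) = 0.063×7.8/1.8×log₁₀(82.221/56.685)
    = 0.273 × 0.16151 = 0.04409 m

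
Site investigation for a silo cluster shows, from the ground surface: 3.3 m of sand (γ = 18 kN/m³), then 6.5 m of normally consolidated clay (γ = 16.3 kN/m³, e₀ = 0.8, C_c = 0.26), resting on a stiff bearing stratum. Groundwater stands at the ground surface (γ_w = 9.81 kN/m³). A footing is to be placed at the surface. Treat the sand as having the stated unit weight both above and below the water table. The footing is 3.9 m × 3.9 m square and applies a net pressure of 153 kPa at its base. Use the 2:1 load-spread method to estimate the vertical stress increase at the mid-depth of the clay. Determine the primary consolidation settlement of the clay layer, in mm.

S_c ≈ 149 mm

Mid-depth of clay below the ground surface: z = 3.3 + 6.5/2 = 6.55 m.
Total vertical stress at mid-clay: σ_v = 18×3.3 + 16.3×3.25 = 112.38 kPa.
Pore pressure: u = 9.81×(6.55 − 0) = 64.255 kPa.
Initial effective stress: σ'_0 = σ_v − u = 112.38 − 64.255 = 48.125 kPa.
Stress increase at mid-clay by the 2:1 spreading method:
Δσ = qBL/((B+z)(L+z)) = 153×3.9×3.9/((3.9+6.55)(3.9+6.55)) = 21.31 kPa
Final effective stress: σ'_f = σ'_0 + Δσ = 48.125 + 21.31 = 69.435 kPa.
Normally consolidated clay, so the full stress increment lies on the virgin compression line:
S_c = C_c·H/(1+e₀)·log₁₀(σ'_f/σ'_0) = 0.26×6.5/(1+0.8)×log₁₀(69.435/48.125)
    = 0.93889 × 0.15921 = 0.1495 m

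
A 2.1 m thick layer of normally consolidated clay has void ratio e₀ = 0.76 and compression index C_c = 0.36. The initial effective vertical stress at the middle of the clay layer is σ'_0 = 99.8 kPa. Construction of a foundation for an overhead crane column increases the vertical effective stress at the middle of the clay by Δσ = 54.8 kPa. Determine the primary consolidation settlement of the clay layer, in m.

S_c ≈ 0.0816 m

Final effective stress: σ'_f = σ'_0 + Δσ = 99.8 + 54.8 = 154.6 kPa.
Normally consolidated clay, so the full stress increment lies on the virgin compression line:
S_c = C_c·H/(1+e₀)·log₁₀(σ'_f/σ'_0) = 0.36×2.1/(1+0.76)×log₁₀(154.6/99.8)
    = 0.42955 × 0.19008 = 0.08165 m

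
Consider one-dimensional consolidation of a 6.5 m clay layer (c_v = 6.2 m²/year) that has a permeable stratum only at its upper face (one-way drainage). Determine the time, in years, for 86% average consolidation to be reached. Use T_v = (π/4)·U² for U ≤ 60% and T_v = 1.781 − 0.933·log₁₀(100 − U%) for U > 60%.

t ≈ 4.85 years

Drainage path length: H_d = H = 6.5 m (single drainage).
U > 60%: T_v = 1.781 − 0.933·log₁₀(100 − 86) = 0.71166.
t = T_v·H_d²/c_v = 0.71166×6.5²/6.2 = 4.85 years.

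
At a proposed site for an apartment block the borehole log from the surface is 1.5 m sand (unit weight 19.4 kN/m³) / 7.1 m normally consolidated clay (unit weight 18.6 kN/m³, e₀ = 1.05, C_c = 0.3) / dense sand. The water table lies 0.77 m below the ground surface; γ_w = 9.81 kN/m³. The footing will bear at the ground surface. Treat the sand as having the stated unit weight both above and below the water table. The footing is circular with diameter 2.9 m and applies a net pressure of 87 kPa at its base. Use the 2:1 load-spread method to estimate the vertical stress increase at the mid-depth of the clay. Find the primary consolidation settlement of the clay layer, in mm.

S_c ≈ 88.9 mm

Mid-depth of clay below the ground surface: z = 1.5 + 7.1/2 = 5.05 m.
Total vertical stress at mid-clay: σ_v = 19.4×1.5 + 18.6×3.55 = 95.13 kPa.
Pore pressure: u = 9.81×(5.05 − 0.77) = 41.987 kPa.
Initial effective stress: σ'_0 = σ_v − u = 95.13 − 41.987 = 53.143 kPa.
Stress increase at mid-clay by the 2:1 spreading method:
Δσ ≈ qD²/(D+z)² = 87×2.9²/(2.9+5.05)² = 11.577 kPa
Final effective stress: σ'_f = σ'_0 + Δσ = 53.143 + 11.577 = 64.72 kPa.
Normally consolidated clay, so the full stress increment lies on the virgin compression line:
S_c = C_c·H/(1+e₀)·log₁₀(σ'_f/σ'_0) = 0.3×7.1/(1+1.05)×log₁₀(64.72/53.143)
    = 1.039 × 0.085592 = 0.08893 m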